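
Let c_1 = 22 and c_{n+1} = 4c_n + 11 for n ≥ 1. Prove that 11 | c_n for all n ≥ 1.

Base case: c_1 = 22 = 11·2, so 11 | c_1.
Assume 11 | c_r, so c_r = 11t for some integer t.
Then c_{r+1} = 4c_r + 11 = 4·(11t) + 11 = 11(4t + 1), so 11 | c_{r+1}.
Hence 11 | c_n for every n ≥ 1, by induction.

11 | c_n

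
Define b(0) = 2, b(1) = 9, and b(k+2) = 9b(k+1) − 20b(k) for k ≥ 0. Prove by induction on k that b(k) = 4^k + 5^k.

Base cases: b(0) = 2 and 4^0 + 5^0 = 2; b(1) = 9 and 4^1 + 5^1 = 9.
Assume b(i) = 4^i + 5^i for all 0 ≤ i ≤ j, where j ≥ 1.
Then b(j+1) = 9b(j) − 20b(j−1) = 9·(4^j + 5^j) − 20·(4^{j−1} + 5^{j−1}) = (9·4 − 20)4^{j−1} + (9·5 − 20)5^{j−1} = 16·4^{j−1} + 25·5^{j−1} = 4^{j+1} + 5^{j+1}.
This completes the inductive step, so b(k) = 4^k + 5^k for all k ≥ 0.

b(k) = 4^k + 5^k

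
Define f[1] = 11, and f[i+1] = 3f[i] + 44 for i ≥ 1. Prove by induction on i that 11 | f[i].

Base case: f[1] = 11 = 11·1, so 11 | f[1].
Assume 11 | f[r], so f[r] = 11t for some integer t.
Then f[r+1] = 3f[r] + 44 = 3·(11t) + 44 = 11(3t + 4), so 11 | f[r+1].
Hence 11 | f[i] for every i ≥ 1, by induction.

11 | f[i]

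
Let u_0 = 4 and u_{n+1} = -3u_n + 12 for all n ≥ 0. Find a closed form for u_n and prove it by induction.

Claim: u_n = (-3)^n + 3.

Base case: u_0 = 4, and (-3)^0 + 3 = 1 + 3 = 4.
Assume u_j = (-3)^j + 3 for some j ≥ 0.
Then u_{j+1} = -3u_j + 12 = -3·((-3)^j + 3) + 12 = -3·(-3)^j − 9 + 12 = (-3)^{j+1} + 3.
Hence u_n = (-3)^n + 3 for every n ≥ 0, by induction.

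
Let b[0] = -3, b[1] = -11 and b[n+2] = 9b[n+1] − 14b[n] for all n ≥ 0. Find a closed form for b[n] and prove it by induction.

Claim: b[n] = -7^n − 2·2^n.

Base cases: b[0] = -3 and -7^0 − 2·2^0 = -3; b[1] = -11 and -7^1 − 2·2^1 = -11.
Assume b[j] = -7^j − 2·2^j for all 0 ≤ j ≤ k, where k ≥ 1.
Then b[k+1] = 9b[k] − 14b[k−1] = 9·(-7^k − 2·2^k) − 14·(-7^{k−1} − 2·2^{k−1}) = -(9·7 − 14)7^{k−1} − 2·(9·2 − 14)2^{k−1} = -49·7^{k−1} − 8·2^{k−1} = -7^{k+1} − 2·2^{k+1}.
This completes the inductive step, so b[n] = -7^n − 2·2^n for all n ≥ 0.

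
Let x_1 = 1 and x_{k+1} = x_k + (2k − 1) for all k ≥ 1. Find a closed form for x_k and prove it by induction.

Claim: x_k = k^2 − 2k + 2.

Base case: x_1 = 1, and 1^2 − 2·1 + 2 = 1.
Assume x_m = m^2 − 2m + 2.
Then x_{m+1} = x_m + (2m − 1) = (m^2 − 2m + 2) + (2m − 1) = m^2 + 1,
and (m+1)^2 − 2·(m+1) + 2 = m^2 + 1.
This completes the inductive step, so x_k = k^2 − 2k + 2 for all k ≥ 1.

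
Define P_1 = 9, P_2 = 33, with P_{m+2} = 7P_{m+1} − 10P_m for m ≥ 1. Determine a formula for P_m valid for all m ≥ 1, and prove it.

Claim: P_m = 5^m + 2·2^m.

Base cases: P_1 = 9 and 5^1 + 2·2^1 = 9; P_2 = 33 and 5^2 + 2·2^2 = 33.
Assume P_j = 5^j + 2·2^j for all 1 ≤ j ≤ k, where k ≥ 2.
Then P_{k+1} = 7P_k − 10P_{k−1} = 7·(5^k + 2·2^k) − 10·(5^{k−1} + 2·2^{k−1}) = (7·5 − 10)5^{k−1} + 2·(7·2 − 10)2^{k−1} = 25·5^{k−1} + 8·2^{k−1} = 5^{k+1} + 2·2^{k+1}.
By strong induction, P_m = 5^m + 2·2^m for all m ≥ 1.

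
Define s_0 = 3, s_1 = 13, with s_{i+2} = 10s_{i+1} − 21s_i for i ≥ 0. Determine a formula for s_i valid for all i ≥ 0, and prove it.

Claim: s_i = 7^i + 2·3^i.

Base cases: s_0 = 3 and 7^0 + 2·3^0 = 3; s_1 = 13 and 7^1 + 2·3^1 = 13.
Assume s_j = 7^j + 2·3^j for all 0 ≤ j ≤ k, where k ≥ 1.
Then s_{k+1} = 10s_k − 21s_{k−1} = 10·(7^k + 2·3^k) − 21·(7^{k−1} + 2·3^{k−1}) = (10·7 − 21)7^{k−1} + 2·(10·3 − 21)3^{k−1} = 49·7^{k−1} + 18·3^{k−1} = 7^{k+1} + 2·3^{k+1}.
This completes the inductive step, so s_i = 7^i + 2·3^i for all i ≥ 0.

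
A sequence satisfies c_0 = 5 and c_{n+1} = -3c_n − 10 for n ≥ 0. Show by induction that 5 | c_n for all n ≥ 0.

Base case: c_0 = 5 = 5·1, so 5 | c_0.
Assume 5 | c_k, so c_k = 5t for some integer t.
Then c_{k+1} = -3c_k − 10 = -3·(5t) − 10 = 5(-3t − 2), so 5 | c_{k+1}.
This completes the inductive step, so 5 | c_n for all n ≥ 0.

5 | c_n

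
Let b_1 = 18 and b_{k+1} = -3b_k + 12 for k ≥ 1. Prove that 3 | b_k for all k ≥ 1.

Base case: b_1 = 18 = 3·6, so 3 | b_1.
Assume 3 | b_j, so b_j = 3t for some integer t.
Then b_{j+1} = -3b_j + 12 = -3·(3t) + 12 = 3(-3t + 4), so 3 | b_{j+1}.
By induction, 3 | b_k for all k ≥ 1.

3 | b_k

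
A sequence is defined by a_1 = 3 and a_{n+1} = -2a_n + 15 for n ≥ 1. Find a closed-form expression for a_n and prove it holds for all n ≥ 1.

Claim: a_n = (-2)^n + 5.

Base case: a_1 = 3, and (-2)^1 + 5 = -2 + 5 = 3.
Assume a_m = (-2)^m + 5 for some m ≥ 1.
Then a_{m+1} = -2a_m + 15 = -2·((-2)^m + 5) + 15 = -2·(-2)^m − 10 + 15 = (-2)^{m+1} + 5.
This completes the inductive step, so a_n = (-2)^n + 5 for all n ≥ 1.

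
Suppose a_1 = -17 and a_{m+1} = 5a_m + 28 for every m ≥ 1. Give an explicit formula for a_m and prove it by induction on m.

Claim: a_m = -2·5^m − 7.

Base case: a_1 = -17, and -2·5^1 − 7 = -10 − 7 = -17.
Assume a_r = -2·5^r − 7 for some r ≥ 1.
Then a_{r+1} = 5a_r + 28 = 5·(-2·5^r − 7) + 28 = -10·5^r − 35 + 28 = -2·5^{r+1} − 7.
By induction, a_m = -2·5^m − 7 for all m ≥ 1.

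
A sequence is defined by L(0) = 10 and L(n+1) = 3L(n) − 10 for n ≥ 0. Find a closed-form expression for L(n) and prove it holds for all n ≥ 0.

Claim: L(n) = 5·3^n + 5.

Base case: L(0) = 10, and 5·3^0 + 5 = 5 + 5 = 10.
Assume L(j) = 5·3^j + 5 for some j ≥ 0.
Then L(j+1) = 3L(j) − 10 = 3·(5·3^j + 5) − 10 = 15·3^j + 15 − 10 = 5·3^{j+1} + 5.
So the formula holds for j+1, and by induction L(n) = 5·3^n + 5 for all n ≥ 0.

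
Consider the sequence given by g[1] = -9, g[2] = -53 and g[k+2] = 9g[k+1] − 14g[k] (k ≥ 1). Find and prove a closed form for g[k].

Claim: g[k] = -2^k − 7^k.

Base cases: g[1] = -9 and -2^1 − 7^1 = -9; g[2] = -53 and -2^2 − 7^2 = -53.
Assume g[i] = -2^i − 7^i for all 1 ≤ i ≤ j, where j ≥ 2.
Then g[j+1] = 9g[j] − 14g[j−1] = 9·(-2^j − 7^j) − 14·(-2^{j−1} − 7^{j−1}) = -(9·2 − 14)2^{j−1} − (9·7 − 14)7^{j−1} = -4·2^{j−1} − 49·7^{j−1} = -2^{j+1} − 7^{j+1}.
So the formula holds for j+1, and by strong induction g[k] = -2^k − 7^k for all k ≥ 1.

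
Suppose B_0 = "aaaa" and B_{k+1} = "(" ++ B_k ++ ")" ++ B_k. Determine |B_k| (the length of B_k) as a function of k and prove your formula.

Claim: |B_k| = 6·2^k − 2.

Base case: |B_0| = 4, and 6·2^0 − 2 = 4.
Assume |B_j| = 6·2^j − 2.
Then |B_{j+1}| = 1 + |B_j| + 1 + |B_j| = 2|B_j| + 2 = 2(6·2^j − 2) + 2 = 6·2^{j+1} − 4 + 2 = 6·2^{j+1} − 2.
So the formula holds for j+1, and by induction |B_k| = 6·2^k − 2 for all k ≥ 0.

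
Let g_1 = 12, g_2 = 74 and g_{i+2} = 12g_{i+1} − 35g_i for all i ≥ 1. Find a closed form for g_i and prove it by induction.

Claim: g_i = 5^i + 7^i.

Base cases: g_1 = 12 and 5^1 + 7^1 = 12; g_2 = 74 and 5^2 + 7^2 = 74.
Assume g_j = 5^j + 7^j for all 1 ≤ j ≤ m, where m ≥ 2.
Then g_{m+1} = 12g_m − 35g_{m−1} = 12·(5^m + 7^m) − 35·(5^{m−1} + 7^{m−1}) = (12·5 − 35)5^{m−1} + (12·7 − 35)7^{m−1} = 25·5^{m−1} + 49·7^{m−1} = 5^{m+1} + 7^{m+1}.
So the formula holds for m+1, and by strong induction g_i = 5^i + 7^i for all i ≥ 1.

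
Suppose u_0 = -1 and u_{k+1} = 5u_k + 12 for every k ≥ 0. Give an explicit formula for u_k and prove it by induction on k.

Claim: u_k = 2·5^k − 3.

Base case: u_0 = -1, and 2·5^0 − 3 = 2 − 3 = -1.
Assume u_j = 2·5^j − 3 for some j ≥ 0.
Then u_{j+1} = 5u_j + 12 = 5·(2·5^j − 3) + 12 = 10·5^j − 15 + 12 = 2·5^{j+1} − 3.
So the formula holds for j+1, and by induction u_k = 2·5^k − 3 for all k ≥ 0.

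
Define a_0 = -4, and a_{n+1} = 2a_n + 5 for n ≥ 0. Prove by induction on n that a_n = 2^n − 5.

Base case: a_0 = -4, and 2^0 − 5 = 1 − 5 = -4.
Assume a_k = 2^k − 5 for some k ≥ 0.
Then a_{k+1} = 2a_k + 5 = 2·(2^k − 5) + 5 = 2^{k+1} − 10 + 5 = 2^{k+1} − 5.
Hence a_n = 2^n − 5 for every n ≥ 0, by induction.

a_n = 2^n − 5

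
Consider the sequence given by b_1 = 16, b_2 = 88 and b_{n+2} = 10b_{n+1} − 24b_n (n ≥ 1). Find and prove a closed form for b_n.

Claim: b_n = 4^n + 2·6^n.

Base cases: b_1 = 16 and 4^1 + 2·6^1 = 16; b_2 = 88 and 4^2 + 2·6^2 = 88.
Assume b_j = 4^j + 2·6^j for all 1 ≤ j ≤ r, where r ≥ 2.
Then b_{r+1} = 10b_r − 24b_{r−1} = 10·(4^r + 2·6^r) − 24·(4^{r−1} + 2·6^{r−1}) = (10·4 − 24)4^{r−1} + 2·(10·6 − 24)6^{r−1} = 16·4^{r−1} + 72·6^{r−1} = 4^{r+1} + 2·6^{r+1}.
So the formula holds for r+1, and by strong induction b_n = 4^n + 2·6^n for all n ≥ 1.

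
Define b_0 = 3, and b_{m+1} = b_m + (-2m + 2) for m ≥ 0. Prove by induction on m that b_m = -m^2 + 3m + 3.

Base case: b_0 = 3, and -0^2 + 3·0 + 3 = 3.
Assume b_j = -j^2 + 3j + 3.
Then b_{j+1} = b_j + (-2j + 2) = (-j^2 + 3j + 3) + (-2j + 2) = -j^2 + j + 5,
and -(j+1)^2 + 3·(j+1) + 3 = -j^2 + j + 5.
By induction, b_m = -m^2 + 3m + 3 for all m ≥ 0.

b_m = -m^2 + 3m + 3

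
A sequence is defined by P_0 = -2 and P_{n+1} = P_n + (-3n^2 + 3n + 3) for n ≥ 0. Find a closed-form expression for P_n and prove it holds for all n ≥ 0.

Claim: P_n = -n^3 + 3n^2 + n − 2.

Base case: P_0 = -2, and -0^3 + 3·0^2 + 0 − 2 = -2.
Assume P_j = -j^3 + 3j^2 + j − 2.
Then P_{j+1} = P_j + (-3j^2 + 3j + 3) = (-j^3 + 3j^2 + j − 2) + (-3j^2 + 3j + 3) = -j^3 + 4j + 1,
and -(j+1)^3 + 3·(j+1)^2 + (j+1) − 2 = -j^3 + 4j + 1.
By induction, P_n = -n^3 + 3n^2 + n − 2 for all n ≥ 0.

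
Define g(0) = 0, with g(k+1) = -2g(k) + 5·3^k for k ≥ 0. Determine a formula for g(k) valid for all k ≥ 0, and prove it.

Claim: g(k) = -(-2)^k + 3^k.

Base case: g(0) = 0, and -(-2)^0 + 3^0 = -1 + 1 = 0.
Assume g(m) = -(-2)^m + 3^m for some m ≥ 0.
Then g(m+1) = -2g(m) + 5·3^m = -2·(-(-2)^m + 3^m) + 5·3^m = -(-2)^{m+1} − 2·3^m + 5·3^m = -(-2)^{m+1} + 3·3^m = -(-2)^{m+1} + 3^{m+1}.
This completes the inductive step, so g(k) = -(-2)^k + 3^k for all k ≥ 0.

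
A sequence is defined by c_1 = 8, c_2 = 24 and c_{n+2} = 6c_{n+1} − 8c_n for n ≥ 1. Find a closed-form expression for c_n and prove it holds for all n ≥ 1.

Claim: c_n = 2·2^n + 4^n.

Base cases: c_1 = 8 and 2·2^1 + 4^1 = 8; c_2 = 24 and 2·2^2 + 4^2 = 24.
Assume c_j = 2·2^j + 4^j for all 1 ≤ j ≤ r, where r ≥ 2.
Then c_{r+1} = 6c_r − 8c_{r−1} = 6·(2·2^r + 4^r) − 8·(2·2^{r−1} + 4^{r−1}) = 2·(6·2 − 8)2^{r−1} + (6·4 − 8)4^{r−1} = 8·2^{r−1} + 16·4^{r−1} = 2·2^{r+1} + 4^{r+1}.
So the formula holds for r+1, and by strong induction c_n = 2·2^n + 4^n for all n ≥ 1.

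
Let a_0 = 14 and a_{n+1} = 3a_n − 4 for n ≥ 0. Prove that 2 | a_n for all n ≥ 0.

Base case: a_0 = 14 = 2·7, so 2 | a_0.
Assume 2 | a_m, so a_m = 2t for some integer t.
Then a_{m+1} = 3a_m − 4 = 3·(2t) − 4 = 2(3t − 2), so 2 | a_{m+1}.
Hence 2 | a_n for every n ≥ 0, by induction.

2 | a_n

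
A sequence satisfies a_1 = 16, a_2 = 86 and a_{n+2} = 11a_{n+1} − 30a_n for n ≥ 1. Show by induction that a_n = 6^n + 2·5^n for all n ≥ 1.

Base cases: a_1 = 16 and 6^1 + 2·5^1 = 16; a_2 = 86 and 6^2 + 2·5^2 = 86.
Assume a_j = 6^j + 2·5^j for all 1 ≤ j ≤ k, where k ≥ 2.
Then a_{k+1} = 11a_k − 30a_{k−1} = 11·(6^k + 2·5^k) − 30·(6^{k−1} + 2·5^{k−1}) = (11·6 − 30)6^{k−1} + 2·(11·5 − 30)5^{k−1} = 36·6^{k−1} + 50·5^{k−1} = 6^{k+1} + 2·5^{k+1}.
By strong induction, a_n = 6^n + 2·5^n for all n ≥ 1.

a_n = 6^n + 2·5^n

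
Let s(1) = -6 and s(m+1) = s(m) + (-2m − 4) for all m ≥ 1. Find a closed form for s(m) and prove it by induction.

Claim: s(m) = -m^2 − 3m − 2.

Base case: s(1) = -6, and -1^2 − 3·1 − 2 = -6.
Assume s(r) = -r^2 − 3r − 2.
Then s(r+1) = s(r) + (-2r − 4) = (-r^2 − 3r − 2) + (-2r − 4) = -r^2 − 5r − 6,
and -(r+1)^2 − 3·(r+1) − 2 = -r^2 − 5r − 6.
Hence s(m) = -m^2 − 3m − 2 for every m ≥ 1, by induction.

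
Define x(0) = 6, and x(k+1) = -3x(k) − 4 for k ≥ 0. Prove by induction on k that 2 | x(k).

Base case: x(0) = 6 = 2·3, so 2 | x(0).
Assume 2 | x(m), so x(m) = 2t for some integer t.
Then x(m+1) = -3x(m) − 4 = -3·(2t) − 4 = 2(-3t − 2), so 2 | x(m+1).
By induction, 2 | x(k) for all k ≥ 0.

2 | x(k)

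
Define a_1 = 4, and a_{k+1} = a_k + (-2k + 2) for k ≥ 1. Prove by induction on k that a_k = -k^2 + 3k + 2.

Base case: a_1 = 4, and -1^2 + 3·1 + 2 = 4.
Assume a_r = -r^2 + 3r + 2.
Then a_{r+1} = a_r + (-2r + 2) = (-r^2 + 3r + 2) + (-2r + 2) = -r^2 + r + 4,
and -(r+1)^2 + 3·(r+1) + 2 = -r^2 + r + 4.
Hence a_k = -k^2 + 3k + 2 for every k ≥ 1, by induction.

a_k = -k^2 + 3k + 2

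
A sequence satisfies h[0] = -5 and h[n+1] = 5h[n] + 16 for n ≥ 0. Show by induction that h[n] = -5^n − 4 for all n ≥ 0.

Base case: h[0] = -5, and -5^0 − 4 = -1 − 4 = -5.
Assume h[m] = -5^m − 4 for some m ≥ 0.
Then h[m+1] = 5h[m] + 16 = 5·(-5^m − 4) + 16 = -5^{m+1} − 20 + 16 = -5^{m+1} − 4.
Hence h[n] = -5^n − 4 for every n ≥ 0, by induction.

h[n] = -5^n − 4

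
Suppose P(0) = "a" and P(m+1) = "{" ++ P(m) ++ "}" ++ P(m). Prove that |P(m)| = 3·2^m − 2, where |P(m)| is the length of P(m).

Base case: |P(0)| = 1, and 3·2^0 − 2 = 1.
Assume |P(k)| = 3·2^k − 2.
Then |P(k+1)| = 1 + |P(k)| + 1 + |P(k)| = 2|P(k)| + 2 = 2(3·2^k − 2) + 2 = 3·2^{k+1} − 4 + 2 = 3·2^{k+1} − 2.
By induction, |P(m)| = 3·2^m − 2 for all m ≥ 0.

|P(m)| = 3·2^m − 2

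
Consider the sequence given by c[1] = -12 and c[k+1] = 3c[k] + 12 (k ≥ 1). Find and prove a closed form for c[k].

Claim: c[k] = -2·3^k − 6.

Base case: c[1] = -12, and -2·3^1 − 6 = -6 − 6 = -12.
Assume c[j] = -2·3^j − 6 for some j ≥ 1.
Then c[j+1] = 3c[j] + 12 = 3·(-2·3^j − 6) + 12 = -6·3^j − 18 + 12 = -2·3^{j+1} − 6.
By induction, c[k] = -2·3^k − 6 for all k ≥ 1.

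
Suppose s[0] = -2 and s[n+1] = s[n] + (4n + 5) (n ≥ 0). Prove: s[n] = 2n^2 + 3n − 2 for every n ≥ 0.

Base case: s[0] = -2, and 2·0^2 + 3·0 − 2 = -2.
Assume s[j] = 2j^2 + 3j − 2.
Then s[j+1] = s[j] + (4j + 5) = (2j^2 + 3j − 2) + (4j + 5) = 2j^2 + 7j + 3,
and 2·(j+1)^2 + 3·(j+1) − 2 = 2j^2 + 7j + 3.
This completes the inductive step, so s[n] = 2n^2 + 3n − 2 for all n ≥ 0.

s[n] = 2n^2 + 3n − 2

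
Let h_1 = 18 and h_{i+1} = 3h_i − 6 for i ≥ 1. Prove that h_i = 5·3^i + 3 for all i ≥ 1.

Base case: h_1 = 18, and 5·3^1 + 3 = 15 + 3 = 18.
Assume h_m = 5·3^m + 3 for some m ≥ 1.
Then h_{m+1} = 3h_m − 6 = 3·(5·3^m + 3) − 6 = 15·3^m + 9 − 6 = 5·3^{m+1} + 3.
So the formula holds for m+1, and by induction h_i = 5·3^i + 3 for all i ≥ 1.

h_i = 5·3^i + 3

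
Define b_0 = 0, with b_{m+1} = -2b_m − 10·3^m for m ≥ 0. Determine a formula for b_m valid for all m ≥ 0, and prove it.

Claim: b_m = 2·(-2)^m − 2·3^m.

Base case: b_0 = 0, and 2·(-2)^0 − 2·3^0 = 2 − 2 = 0.
Assume b_k = 2·(-2)^k − 2·3^k for some k ≥ 0.
Then b_{k+1} = -2b_k − 10·3^k = -2·(2·(-2)^k − 2·3^k) − 10·3^k = 2·(-2)^{k+1} + 4·3^k − 10·3^k = 2·(-2)^{k+1} − 6·3^k = 2·(-2)^{k+1} − 2·3^{k+1}.
Hence b_m = 2·(-2)^m − 2·3^m for every m ≥ 0, by induction.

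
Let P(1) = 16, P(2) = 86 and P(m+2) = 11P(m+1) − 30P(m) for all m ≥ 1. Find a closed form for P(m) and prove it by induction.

Claim: P(m) = 2·5^m + 6^m.

Base cases: P(1) = 16 and 2·5^1 + 6^1 = 16; P(2) = 86 and 2·5^2 + 6^2 = 86.
Assume P(j) = 2·5^j + 6^j for all 1 ≤ j ≤ k, where k ≥ 2.
Then P(k+1) = 11P(k) − 30P(k−1) = 11·(2·5^k + 6^k) − 30·(2·5^{k−1} + 6^{k−1}) = 2·(11·5 − 30)5^{k−1} + (11·6 − 30)6^{k−1} = 50·5^{k−1} + 36·6^{k−1} = 2·5^{k+1} + 6^{k+1}.
By strong induction, P(m) = 2·5^m + 6^m for all m ≥ 1.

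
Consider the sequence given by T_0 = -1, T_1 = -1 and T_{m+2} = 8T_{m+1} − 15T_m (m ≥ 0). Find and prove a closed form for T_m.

Claim: T_m = 5^m − 2·3^m.

Base cases: T_0 = -1 and 5^0 − 2·3^0 = -1; T_1 = -1 and 5^1 − 2·3^1 = -1.
Assume T_i = 5^i − 2·3^i for all 0 ≤ i ≤ j, where j ≥ 1.
Then T_{j+1} = 8T_j − 15T_{j−1} = 8·(5^j − 2·3^j) − 15·(5^{j−1} − 2·3^{j−1}) = (8·5 − 15)5^{j−1} − 2·(8·3 − 15)3^{j−1} = 25·5^{j−1} − 18·3^{j−1} = 5^{j+1} − 2·3^{j+1}.
This completes the inductive step, so T_m = 5^m − 2·3^m for all m ≥ 0.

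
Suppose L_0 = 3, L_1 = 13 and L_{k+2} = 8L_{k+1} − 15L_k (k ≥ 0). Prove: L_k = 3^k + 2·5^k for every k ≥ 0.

Base cases: L_0 = 3 and 3^0 + 2·5^0 = 3; L_1 = 13 and 3^1 + 2·5^1 = 13.
Assume L_j = 3^j + 2·5^j for all 0 ≤ j ≤ m, where m ≥ 1.
Then L_{m+1} = 8L_m − 15L_{m−1} = 8·(3^m + 2·5^m) − 15·(3^{m−1} + 2·5^{m−1}) = (8·3 − 15)3^{m−1} + 2·(8·5 − 15)5^{m−1} = 9·3^{m−1} + 50·5^{m−1} = 3^{m+1} + 2·5^{m+1}.
Hence L_k = 3^k + 2·5^k for every k ≥ 0, by strong induction.

L_k = 3^k + 2·5^k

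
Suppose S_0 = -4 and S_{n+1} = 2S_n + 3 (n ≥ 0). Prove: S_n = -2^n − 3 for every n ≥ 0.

Base case: S_0 = -4, and -2^0 − 3 = -1 − 3 = -4.
Assume S_r = -2^r − 3 for some r ≥ 0.
Then S_{r+1} = 2S_r + 3 = 2·(-2^r − 3) + 3 = -2^{r+1} − 6 + 3 = -2^{r+1} − 3.
So the formula holds for r+1, and by induction S_n = -2^n − 3 for all n ≥ 0.

S_n = -2^n − 3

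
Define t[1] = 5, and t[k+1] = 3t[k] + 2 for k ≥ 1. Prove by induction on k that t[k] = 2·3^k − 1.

Base case: t[1] = 5, and 2·3^1 − 1 = 6 − 1 = 5.
Assume t[r] = 2·3^r − 1 for some r ≥ 1.
Then t[r+1] = 3t[r] + 2 = 3·(2·3^r − 1) + 2 = 6·3^r − 3 + 2 = 2·3^{r+1} − 1.
This completes the inductive step, so t[k] = 2·3^k − 1 for all k ≥ 1.

t[k] = 2·3^k − 1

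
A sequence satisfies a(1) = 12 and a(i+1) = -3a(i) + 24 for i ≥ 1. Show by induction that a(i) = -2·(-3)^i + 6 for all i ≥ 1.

Base case: a(1) = 12, and -2·(-3)^1 + 6 = 6 + 6 = 12.
Assume a(j) = -2·(-3)^j + 6 for some j ≥ 1.
Then a(j+1) = -3a(j) + 24 = -3·(-2·(-3)^j + 6) + 24 = 6·(-3)^j − 18 + 24 = -2·(-3)^{j+1} + 6.
This completes the inductive step, so a(i) = -2·(-3)^i + 6 for all i ≥ 1.

a(i) = -2·(-3)^i + 6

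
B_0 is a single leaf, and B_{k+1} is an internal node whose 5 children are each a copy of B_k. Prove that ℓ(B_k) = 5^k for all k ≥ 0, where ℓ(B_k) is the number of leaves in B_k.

Base case: ℓ(B_0) = 1, and 5^0 = 1.
Assume ℓ(B_m) = 5^m.
Then ℓ(B_{m+1}) = 5·ℓ(B_m) = 5·5^m = 5^{m+1}.
This completes the inductive step, so ℓ(B_k) = 5^k for all k ≥ 0.

ℓ(B_k) = 5^k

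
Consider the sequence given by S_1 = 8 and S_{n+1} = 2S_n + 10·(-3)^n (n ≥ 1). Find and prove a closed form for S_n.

Claim: S_n = 2^n − 2·(-3)^n.

Base case: S_1 = 8, and 2^1 − 2·(-3)^1 = 2 + 6 = 8.
Assume S_r = 2^r − 2·(-3)^r for some r ≥ 1.
Then S_{r+1} = 2S_r + 10·(-3)^r = 2·(2^r − 2·(-3)^r) + 10·(-3)^r = 2^{r+1} − 4·(-3)^r + 10·(-3)^r = 2^{r+1} + 6·(-3)^r = 2^{r+1} − 2·(-3)^{r+1}.
Hence S_n = 2^n − 2·(-3)^n for every n ≥ 1, by induction.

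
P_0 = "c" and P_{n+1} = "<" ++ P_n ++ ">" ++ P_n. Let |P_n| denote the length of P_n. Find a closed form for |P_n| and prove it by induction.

Claim: |P_n| = 3·2^n − 2.

Base case: |P_0| = 1, and 3·2^0 − 2 = 1.
Assume |P_j| = 3·2^j − 2.
Then |P_{j+1}| = 1 + |P_j| + 1 + |P_j| = 2|P_j| + 2 = 2(3·2^j − 2) + 2 = 3·2^{j+1} − 4 + 2 = 3·2^{j+1} − 2.
So the formula holds for j+1, and by induction |P_n| = 3·2^n − 2 for all n ≥ 0.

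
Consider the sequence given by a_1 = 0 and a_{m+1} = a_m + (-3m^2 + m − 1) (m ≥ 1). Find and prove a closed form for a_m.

Claim: a_m = -m^3 + 2m^2 − 2m + 1.

Base case: a_1 = 0, and -1^3 + 2·1^2 − 2·1 + 1 = 0.
Assume a_j = -j^3 + 2j^2 − 2j + 1.
Then a_{j+1} = a_j + (-3j^2 + j − 1) = (-j^3 + 2j^2 − 2j + 1) + (-3j^2 + j − 1) = -j^3 − j^2 − j,
and -(j+1)^3 + 2·(j+1)^2 − 2·(j+1) + 1 = -j^3 − j^2 − j.
By induction, a_m = -m^3 + 2m^2 − 2m + 1 for all m ≥ 1.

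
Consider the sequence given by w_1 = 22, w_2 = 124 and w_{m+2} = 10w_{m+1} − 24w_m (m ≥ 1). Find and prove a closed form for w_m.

Claim: w_m = 3·6^m + 4^m.

Base cases: w_1 = 22 and 3·6^1 + 4^1 = 22; w_2 = 124 and 3·6^2 + 4^2 = 124.
Assume w_i = 3·6^i + 4^i for all 1 ≤ i ≤ j, where j ≥ 2.
Then w_{j+1} = 10w_j − 24w_{j−1} = 10·(3·6^j + 4^j) − 24·(3·6^{j−1} + 4^{j−1}) = 3·(10·6 − 24)6^{j−1} + (10·4 − 24)4^{j−1} = 108·6^{j−1} + 16·4^{j−1} = 3·6^{j+1} + 4^{j+1}.
So the formula holds for j+1, and by strong induction w_m = 3·6^m + 4^m for all m ≥ 1.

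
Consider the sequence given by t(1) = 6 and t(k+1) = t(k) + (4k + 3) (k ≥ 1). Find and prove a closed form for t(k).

Claim: t(k) = 2k^2 + k + 3.

Base case: t(1) = 6, and 2·1^2 + 1 + 3 = 6.
Assume t(m) = 2m^2 + m + 3.
Then t(m+1) = t(m) + (4m + 3) = (2m^2 + m + 3) + (4m + 3) = 2m^2 + 5m + 6,
and 2·(m+1)^2 + (m+1) + 3 = 2m^2 + 5m + 6.
Hence t(k) = 2k^2 + k + 3 for every k ≥ 1, by induction.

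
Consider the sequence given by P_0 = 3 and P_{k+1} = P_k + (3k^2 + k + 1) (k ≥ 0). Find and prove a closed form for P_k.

Claim: P_k = k^3 − k^2 + k + 3.

Base case: P_0 = 3, and 0^3 − 0^2 + 0 + 3 = 3.
Assume P_j = j^3 − j^2 + j + 3.
Then P_{j+1} = P_j + (3j^2 + j + 1) = (j^3 − j^2 + j + 3) + (3j^2 + j + 1) = j^3 + 2j^2 + 2j + 4,
and (j+1)^3 − (j+1)^2 + (j+1) + 3 = j^3 + 2j^2 + 2j + 4.
Hence P_k = k^3 − k^2 + k + 3 for every k ≥ 0, by induction.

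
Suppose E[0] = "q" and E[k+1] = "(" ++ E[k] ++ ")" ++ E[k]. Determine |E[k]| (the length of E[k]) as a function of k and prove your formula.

Claim: |E[k]| = 3·2^k − 2.

Base case: |E[0]| = 1, and 3·2^0 − 2 = 1.
Assume |E[m]| = 3·2^m − 2.
Then |E[m+1]| = 1 + |E[m]| + 1 + |E[m]| = 2|E[m]| + 2 = 2(3·2^m − 2) + 2 = 3·2^{m+1} − 4 + 2 = 3·2^{m+1} − 2.
Hence |E[k]| = 3·2^k − 2 for every k ≥ 0, by induction.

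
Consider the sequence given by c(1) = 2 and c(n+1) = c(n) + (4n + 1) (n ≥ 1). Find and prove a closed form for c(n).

Claim: c(n) = 2n^2 − n + 1.

Base case: c(1) = 2, and 2·1^2 − 1 + 1 = 2.
Assume c(m) = 2m^2 − m + 1.
Then c(m+1) = c(m) + (4m + 1) = (2m^2 − m + 1) + (4m + 1) = 2m^2 + 3m + 2,
and 2·(m+1)^2 − (m+1) + 1 = 2m^2 + 3m + 2.
By induction, c(n) = 2n^2 − n + 1 for all n ≥ 1.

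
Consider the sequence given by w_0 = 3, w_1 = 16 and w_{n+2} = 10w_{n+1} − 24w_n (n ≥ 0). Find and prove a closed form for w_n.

Claim: w_n = 2·6^n + 4^n.

Base cases: w_0 = 3 and 2·6^0 + 4^0 = 3; w_1 = 16 and 2·6^1 + 4^1 = 16.
Assume w_j = 2·6^j + 4^j for all 0 ≤ j ≤ r, where r ≥ 1.
Then w_{r+1} = 10w_r − 24w_{r−1} = 10·(2·6^r + 4^r) − 24·(2·6^{r−1} + 4^{r−1}) = 2·(10·6 − 24)6^{r−1} + (10·4 − 24)4^{r−1} = 72·6^{r−1} + 16·4^{r−1} = 2·6^{r+1} + 4^{r+1}.
By strong induction, w_n = 2·6^n + 4^n for all n ≥ 0.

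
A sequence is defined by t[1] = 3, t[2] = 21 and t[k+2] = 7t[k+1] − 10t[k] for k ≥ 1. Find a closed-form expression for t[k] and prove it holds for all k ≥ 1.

Claim: t[k] = -2^k + 5^k.

Base cases: t[1] = 3 and -2^1 + 5^1 = 3; t[2] = 21 and -2^2 + 5^2 = 21.
Assume t[j] = -2^j + 5^j for all 1 ≤ j ≤ r, where r ≥ 2.
Then t[r+1] = 7t[r] − 10t[r−1] = 7·(-2^r + 5^r) − 10·(-2^{r−1} + 5^{r−1}) = -(7·2 − 10)2^{r−1} + (7·5 − 10)5^{r−1} = -4·2^{r−1} + 25·5^{r−1} = -2^{r+1} + 5^{r+1}.
So the formula holds for r+1, and by strong induction t[k] = -2^k + 5^k for all k ≥ 1.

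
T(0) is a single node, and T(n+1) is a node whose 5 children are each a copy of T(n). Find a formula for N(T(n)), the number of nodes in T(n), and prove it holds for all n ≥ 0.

Claim: N(T(n)) = (5^{n+1} − 1)/4.

Base case: N(T(0)) = 1, and (5^{0+1} − 1)/4 = 1.
Assume N(T(r)) = (5^{r+1} − 1)/4.
Then N(T(r+1)) = 1 + 5N(T(r)) = 1 + 5·(5^{r+1} − 1)/4 = 1 + (5^{r+2} − 5)/4 = (4 + 5^{r+2} − 5)/4 = (5^{r+2} − 1)/4.
Hence N(T(n)) = (5^{n+1} − 1)/4 for every n ≥ 0, by induction.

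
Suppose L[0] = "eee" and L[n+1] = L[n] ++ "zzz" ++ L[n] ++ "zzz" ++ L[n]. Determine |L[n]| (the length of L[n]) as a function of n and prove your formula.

Claim: |L[n]| = 6·3^n − 3.

Base case: |L[0]| = 3, and 6·3^0 − 3 = 3.
Assume |L[j]| = 6·3^j − 3.
Then |L[j+1]| = 3|L[j]| + 6 = 3(6·3^j − 3) + 6 = 6·3^{j+1} − 9 + 6 = 6·3^{j+1} − 3.
By induction, |L[n]| = 6·3^n − 3 for all n ≥ 0.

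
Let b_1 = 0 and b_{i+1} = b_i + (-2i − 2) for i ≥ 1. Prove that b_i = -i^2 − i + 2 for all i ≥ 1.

Base case: b_1 = 0, and -1^2 − 1 + 2 = 0.
Assume b_m = -m^2 − m + 2.
Then b_{m+1} = b_m + (-2m − 2) = (-m^2 − m + 2) + (-2m − 2) = -m^2 − 3m,
and -(m+1)^2 − (m+1) + 2 = -m^2 − 3m.
Hence b_i = -i^2 − i + 2 for every i ≥ 1, by induction.

b_i = -i^2 − i + 2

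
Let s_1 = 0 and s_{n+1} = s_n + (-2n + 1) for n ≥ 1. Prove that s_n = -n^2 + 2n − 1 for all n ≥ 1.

Base case: s_1 = 0, and -1^2 + 2·1 − 1 = 0.
Assume s_m = -m^2 + 2m − 1.
Then s_{m+1} = s_m + (-2m + 1) = (-m^2 + 2m − 1) + (-2m + 1) = -m^2,
and -(m+1)^2 + 2·(m+1) − 1 = -m^2.
Hence s_n = -n^2 + 2n − 1 for every n ≥ 1, by induction.

s_n = -n^2 + 2n − 1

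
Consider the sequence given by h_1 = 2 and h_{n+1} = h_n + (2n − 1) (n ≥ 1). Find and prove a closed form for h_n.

Claim: h_n = n^2 − 2n + 3.

Base case: h_1 = 2, and 1^2 − 2·1 + 3 = 2.
Assume h_r = r^2 − 2r + 3.
Then h_{r+1} = h_r + (2r − 1) = (r^2 − 2r + 3) + (2r − 1) = r^2 + 2,
and (r+1)^2 − 2·(r+1) + 3 = r^2 + 2.
This completes the inductive step, so h_n = n^2 − 2n + 3 for all n ≥ 1.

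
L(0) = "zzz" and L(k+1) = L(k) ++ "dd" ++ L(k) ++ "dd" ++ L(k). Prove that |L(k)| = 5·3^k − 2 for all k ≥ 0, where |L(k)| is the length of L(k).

Base case: |L(0)| = 3, and 5·3^0 − 2 = 3.
Assume |L(r)| = 5·3^r − 2.
Then |L(r+1)| = 3|L(r)| + 4 = 3(5·3^r − 2) + 4 = 5·3^{r+1} − 6 + 4 = 5·3^{r+1} − 2.
By induction, |L(k)| = 5·3^k − 2 for all k ≥ 0.

|L(k)| = 5·3^k − 2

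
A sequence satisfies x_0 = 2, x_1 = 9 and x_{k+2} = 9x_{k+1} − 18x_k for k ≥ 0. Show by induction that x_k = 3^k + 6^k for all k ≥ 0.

Base cases: x_0 = 2 and 3^0 + 6^0 = 2; x_1 = 9 and 3^1 + 6^1 = 9.
Assume x_i = 3^i + 6^i for all 0 ≤ i ≤ j, where j ≥ 1.
Then x_{j+1} = 9x_j − 18x_{j−1} = 9·(3^j + 6^j) − 18·(3^{j−1} + 6^{j−1}) = (9·3 − 18)3^{j−1} + (9·6 − 18)6^{j−1} = 9·3^{j−1} + 36·6^{j−1} = 3^{j+1} + 6^{j+1}.
Hence x_k = 3^k + 6^k for every k ≥ 0, by strong induction.

x_k = 3^k + 6^k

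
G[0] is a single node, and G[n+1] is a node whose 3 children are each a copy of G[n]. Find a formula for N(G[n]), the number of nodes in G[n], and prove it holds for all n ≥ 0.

Claim: N(G[n]) = (3^{n+1} − 1)/2.

Base case: N(G[0]) = 1, and (3^{0+1} − 1)/2 = 1.
Assume N(G[m]) = (3^{m+1} − 1)/2.
Then N(G[m+1]) = 1 + 3N(G[m]) = 1 + 3·(3^{m+1} − 1)/2 = 1 + (3^{m+2} − 3)/2 = (2 + 3^{m+2} − 3)/2 = (3^{m+2} − 1)/2.
By induction, N(G[n]) = (3^{n+1} − 1)/2 for all n ≥ 0.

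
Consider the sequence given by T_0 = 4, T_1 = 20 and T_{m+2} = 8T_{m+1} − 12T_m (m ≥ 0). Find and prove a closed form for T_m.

Claim: T_m = 3·6^m + 2^m.

Base cases: T_0 = 4 and 3·6^0 + 2^0 = 4; T_1 = 20 and 3·6^1 + 2^1 = 20.
Assume T_j = 3·6^j + 2^j for all 0 ≤ j ≤ r, where r ≥ 1.
Then T_{r+1} = 8T_r − 12T_{r−1} = 8·(3·6^r + 2^r) − 12·(3·6^{r−1} + 2^{r−1}) = 3·(8·6 − 12)6^{r−1} + (8·2 − 12)2^{r−1} = 108·6^{r−1} + 4·2^{r−1} = 3·6^{r+1} + 2^{r+1}.
Hence T_m = 3·6^m + 2^m for every m ≥ 0, by strong induction.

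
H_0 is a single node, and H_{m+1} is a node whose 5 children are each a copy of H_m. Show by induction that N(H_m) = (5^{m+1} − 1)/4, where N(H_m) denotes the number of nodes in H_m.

Base case: N(H_0) = 1, and (5^{0+1} − 1)/4 = 1.
Assume N(H_r) = (5^{r+1} − 1)/4.
Then N(H_{r+1}) = 1 + 5N(H_r) = 1 + 5·(5^{r+1} − 1)/4 = 1 + (5^{r+2} − 5)/4 = (4 + 5^{r+2} − 5)/4 = (5^{r+2} − 1)/4.
By induction, N(H_m) = (5^{m+1} − 1)/4 for all m ≥ 0.

N(H_m) = (5^{m+1} − 1)/4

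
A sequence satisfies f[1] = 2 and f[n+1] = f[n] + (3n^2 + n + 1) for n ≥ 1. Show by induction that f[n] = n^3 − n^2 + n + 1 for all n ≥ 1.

Base case: f[1] = 2, and 1^3 − 1^2 + 1 + 1 = 2.
Assume f[j] = j^3 − j^2 + j + 1.
Then f[j+1] = f[j] + (3j^2 + j + 1) = (j^3 − j^2 + j + 1) + (3j^2 + j + 1) = j^3 + 2j^2 + 2j + 2,
and (j+1)^3 − (j+1)^2 + (j+1) + 1 = j^3 + 2j^2 + 2j + 2.
This completes the inductive step, so f[n] = n^3 − n^2 + n + 1 for all n ≥ 1.

f[n] = n^3 − n^2 + n + 1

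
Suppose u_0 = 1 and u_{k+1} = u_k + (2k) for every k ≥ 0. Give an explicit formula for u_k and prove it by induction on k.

Claim: u_k = k^2 − k + 1.

Base case: u_0 = 1, and 0^2 − 0 + 1 = 1.
Assume u_j = j^2 − j + 1.
Then u_{j+1} = u_j + (2j) = (j^2 − j + 1) + (2j) = j^2 + j + 1,
and (j+1)^2 − (j+1) + 1 = j^2 + j + 1.
Hence u_k = k^2 − k + 1 for every k ≥ 0, by induction.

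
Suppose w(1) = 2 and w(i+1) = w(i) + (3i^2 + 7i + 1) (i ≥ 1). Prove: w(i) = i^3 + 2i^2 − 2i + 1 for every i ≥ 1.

Base case: w(1) = 2, and 1^3 + 2·1^2 − 2·1 + 1 = 2.
Assume w(r) = r^3 + 2r^2 − 2r + 1.
Then w(r+1) = w(r) + (3r^2 + 7r + 1) = (r^3 + 2r^2 − 2r + 1) + (3r^2 + 7r + 1) = r^3 + 5r^2 + 5r + 2,
and (r+1)^3 + 2·(r+1)^2 − 2·(r+1) + 1 = r^3 + 5r^2 + 5r + 2.
By induction, w(i) = i^3 + 2i^2 − 2i + 1 for all i ≥ 1.

w(i) = i^3 + 2i^2 − 2i + 1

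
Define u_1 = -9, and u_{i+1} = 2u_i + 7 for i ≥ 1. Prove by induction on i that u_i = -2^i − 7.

Base case: u_1 = -9, and -2^1 − 7 = -2 − 7 = -9.
Assume u_k = -2^k − 7 for some k ≥ 1.
Then u_{k+1} = 2u_k + 7 = 2·(-2^k − 7) + 7 = -2^{k+1} − 14 + 7 = -2^{k+1} − 7.
Hence u_i = -2^i − 7 for every i ≥ 1, by induction.

u_i = -2^i − 7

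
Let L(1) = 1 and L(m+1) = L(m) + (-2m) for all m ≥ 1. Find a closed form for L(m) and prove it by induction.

Claim: L(m) = -m^2 + m + 1.

Base case: L(1) = 1, and -1^2 + 1 + 1 = 1.
Assume L(k) = -k^2 + k + 1.
Then L(k+1) = L(k) + (-2k) = (-k^2 + k + 1) + (-2k) = -k^2 − k + 1,
and -(k+1)^2 + (k+1) + 1 = -k^2 − k + 1.
By induction, L(m) = -m^2 + m + 1 for all m ≥ 1.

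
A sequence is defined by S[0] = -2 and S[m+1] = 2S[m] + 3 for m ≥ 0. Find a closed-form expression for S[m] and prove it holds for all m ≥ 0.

Claim: S[m] = 2^m − 3.

Base case: S[0] = -2, and 2^0 − 3 = 1 − 3 = -2.
Assume S[r] = 2^r − 3 for some r ≥ 0.
Then S[r+1] = 2S[r] + 3 = 2·(2^r − 3) + 3 = 2^{r+1} − 6 + 3 = 2^{r+1} − 3.
So the formula holds for r+1, and by induction S[m] = 2^m − 3 for all m ≥ 0.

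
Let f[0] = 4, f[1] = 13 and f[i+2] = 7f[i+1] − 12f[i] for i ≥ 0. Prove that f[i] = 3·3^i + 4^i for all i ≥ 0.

Base cases: f[0] = 4 and 3·3^0 + 4^0 = 4; f[1] = 13 and 3·3^1 + 4^1 = 13.
Assume f[j] = 3·3^j + 4^j for all 0 ≤ j ≤ m, where m ≥ 1.
Then f[m+1] = 7f[m] − 12f[m−1] = 7·(3·3^m + 4^m) − 12·(3·3^{m−1} + 4^{m−1}) = 3·(7·3 − 12)3^{m−1} + (7·4 − 12)4^{m−1} = 27·3^{m−1} + 16·4^{m−1} = 3·3^{m+1} + 4^{m+1}.
So the formula holds for m+1, and by strong induction f[i] = 3·3^i + 4^i for all i ≥ 0.

f[i] = 3·3^i + 4^i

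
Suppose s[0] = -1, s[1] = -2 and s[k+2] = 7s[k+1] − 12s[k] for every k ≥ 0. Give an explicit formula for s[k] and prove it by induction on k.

Claim: s[k] = 4^k − 2·3^k.

Base cases: s[0] = -1 and 4^0 − 2·3^0 = -1; s[1] = -2 and 4^1 − 2·3^1 = -2.
Assume s[i] = 4^i − 2·3^i for all 0 ≤ i ≤ j, where j ≥ 1.
Then s[j+1] = 7s[j] − 12s[j−1] = 7·(4^j − 2·3^j) − 12·(4^{j−1} − 2·3^{j−1}) = (7·4 − 12)4^{j−1} − 2·(7·3 − 12)3^{j−1} = 16·4^{j−1} − 18·3^{j−1} = 4^{j+1} − 2·3^{j+1}.
Hence s[k] = 4^k − 2·3^k for every k ≥ 0, by strong induction.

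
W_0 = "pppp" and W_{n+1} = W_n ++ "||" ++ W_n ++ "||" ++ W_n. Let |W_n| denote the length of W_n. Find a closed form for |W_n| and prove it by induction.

Claim: |W_n| = 6·3^n − 2.

Base case: |W_0| = 4, and 6·3^0 − 2 = 4.
Assume |W_m| = 6·3^m − 2.
Then |W_{m+1}| = 3|W_m| + 4 = 3(6·3^m − 2) + 4 = 6·3^{m+1} − 6 + 4 = 6·3^{m+1} − 2.
By induction, |W_n| = 6·3^n − 2 for all n ≥ 0.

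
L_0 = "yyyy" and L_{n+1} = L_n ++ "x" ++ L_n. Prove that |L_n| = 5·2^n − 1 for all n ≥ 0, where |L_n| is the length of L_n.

Base case: |L_0| = 4, and 5·2^0 − 1 = 4.
Assume |L_k| = 5·2^k − 1.
Then |L_{k+1}| = |L_k| + 1 + |L_k| = 2|L_k| + 1 = 2(5·2^k − 1) + 1 = 5·2^{k+1} − 2 + 1 = 5·2^{k+1} − 1.
By induction, |L_n| = 5·2^n − 1 for all n ≥ 0.

|L_n| = 5·2^n − 1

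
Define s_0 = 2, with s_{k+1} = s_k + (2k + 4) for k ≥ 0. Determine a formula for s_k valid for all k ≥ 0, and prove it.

Claim: s_k = k^2 + 3k + 2.

Base case: s_0 = 2, and 0^2 + 3·0 + 2 = 2.
Assume s_m = m^2 + 3m + 2.
Then s_{m+1} = s_m + (2m + 4) = (m^2 + 3m + 2) + (2m + 4) = m^2 + 5m + 6,
and (m+1)^2 + 3·(m+1) + 2 = m^2 + 5m + 6.
By induction, s_k = k^2 + 3k + 2 for all k ≥ 0.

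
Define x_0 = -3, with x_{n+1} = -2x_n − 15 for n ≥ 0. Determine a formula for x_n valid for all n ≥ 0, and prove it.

Claim: x_n = 2·(-2)^n − 5.

Base case: x_0 = -3, and 2·(-2)^0 − 5 = 2 − 5 = -3.
Assume x_k = 2·(-2)^k − 5 for some k ≥ 0.
Then x_{k+1} = -2x_k − 15 = -2·(2·(-2)^k − 5) − 15 = -4·(-2)^k + 10 − 15 = 2·(-2)^{k+1} − 5.
So the formula holds for k+1, and by induction x_n = 2·(-2)^n − 5 for all n ≥ 0.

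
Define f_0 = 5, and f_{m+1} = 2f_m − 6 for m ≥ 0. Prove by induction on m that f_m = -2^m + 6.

Base case: f_0 = 5, and -2^0 + 6 = -1 + 6 = 5.
Assume f_k = -2^k + 6 for some k ≥ 0.
Then f_{k+1} = 2f_k − 6 = 2·(-2^k + 6) − 6 = -2^{k+1} + 12 − 6 = -2^{k+1} + 6.
Hence f_m = -2^m + 6 for every m ≥ 0, by induction.

f_m = -2^m + 6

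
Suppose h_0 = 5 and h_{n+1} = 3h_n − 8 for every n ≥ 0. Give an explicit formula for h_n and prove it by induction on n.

Claim: h_n = 3^n + 4.

Base case: h_0 = 5, and 3^0 + 4 = 1 + 4 = 5.
Assume h_r = 3^r + 4 for some r ≥ 0.
Then h_{r+1} = 3h_r − 8 = 3·(3^r + 4) − 8 = 3^{r+1} + 12 − 8 = 3^{r+1} + 4.
Hence h_n = 3^n + 4 for every n ≥ 0, by induction.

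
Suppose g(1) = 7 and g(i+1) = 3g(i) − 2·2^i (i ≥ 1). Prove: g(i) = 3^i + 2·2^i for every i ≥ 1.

Base case: g(1) = 7, and 3^1 + 2·2^1 = 3 + 4 = 7.
Assume g(k) = 3^k + 2·2^k for some k ≥ 1.
Then g(k+1) = 3g(k) − 2·2^k = 3·(3^k + 2·2^k) − 2·2^k = 3^{k+1} + 6·2^k − 2·2^k = 3^{k+1} + 4·2^k = 3^{k+1} + 2·2^{k+1}.
Hence g(i) = 3^i + 2·2^i for every i ≥ 1, by induction.

g(i) = 3^i + 2·2^i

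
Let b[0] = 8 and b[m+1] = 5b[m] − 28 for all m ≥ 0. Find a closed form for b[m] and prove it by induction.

Claim: b[m] = 5^m + 7.

Base case: b[0] = 8, and 5^0 + 7 = 1 + 7 = 8.
Assume b[j] = 5^j + 7 for some j ≥ 0.
Then b[j+1] = 5b[j] − 28 = 5·(5^j + 7) − 28 = 5^{j+1} + 35 − 28 = 5^{j+1} + 7.
By induction, b[m] = 5^m + 7 for all m ≥ 0.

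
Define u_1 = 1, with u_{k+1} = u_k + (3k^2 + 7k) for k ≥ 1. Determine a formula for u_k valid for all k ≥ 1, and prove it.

Claim: u_k = k^3 + 2k^2 − 3k + 1.

Base case: u_1 = 1, and 1^3 + 2·1^2 − 3·1 + 1 = 1.
Assume u_m = m^3 + 2m^2 − 3m + 1.
Then u_{m+1} = u_m + (3m^2 + 7m) = (m^3 + 2m^2 − 3m + 1) + (3m^2 + 7m) = m^3 + 5m^2 + 4m + 1,
and (m+1)^3 + 2·(m+1)^2 − 3·(m+1) + 1 = m^3 + 5m^2 + 4m + 1.
By induction, u_k = k^3 + 2k^2 − 3k + 1 for all k ≥ 1.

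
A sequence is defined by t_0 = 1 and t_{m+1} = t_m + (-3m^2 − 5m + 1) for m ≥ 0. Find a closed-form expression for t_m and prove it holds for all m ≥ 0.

Claim: t_m = -m^3 − m^2 + 3m + 1.

Base case: t_0 = 1, and -0^3 − 0^2 + 3·0 + 1 = 1.
Assume t_r = -r^3 − r^2 + 3r + 1.
Then t_{r+1} = t_r + (-3r^2 − 5r + 1) = (-r^3 − r^2 + 3r + 1) + (-3r^2 − 5r + 1) = -r^3 − 4r^2 − 2r + 2,
and -(r+1)^3 − (r+1)^2 + 3·(r+1) + 1 = -r^3 − 4r^2 − 2r + 2.
By induction, t_m = -m^3 − m^2 + 3m + 1 for all m ≥ 0.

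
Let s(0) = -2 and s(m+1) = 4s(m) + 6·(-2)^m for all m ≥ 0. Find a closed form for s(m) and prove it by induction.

Claim: s(m) = -4^m − (-2)^m.

Base case: s(0) = -2, and -4^0 − (-2)^0 = -1 − 1 = -2.
Assume s(k) = -4^k − (-2)^k for some k ≥ 0.
Then s(k+1) = 4s(k) + 6·(-2)^k = 4·(-4^k − (-2)^k) + 6·(-2)^k = -4^{k+1} − 4·(-2)^k + 6·(-2)^k = -4^{k+1} + 2·(-2)^k = -4^{k+1} − (-2)^{k+1}.
By induction, s(m) = -4^m − (-2)^m for all m ≥ 0.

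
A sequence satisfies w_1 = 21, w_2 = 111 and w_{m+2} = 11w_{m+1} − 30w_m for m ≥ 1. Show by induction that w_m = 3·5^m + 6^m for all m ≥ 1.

Base cases: w_1 = 21 and 3·5^1 + 6^1 = 21; w_2 = 111 and 3·5^2 + 6^2 = 111.
Assume w_j = 3·5^j + 6^j for all 1 ≤ j ≤ k, where k ≥ 2.
Then w_{k+1} = 11w_k − 30w_{k−1} = 11·(3·5^k + 6^k) − 30·(3·5^{k−1} + 6^{k−1}) = 3·(11·5 − 30)5^{k−1} + (11·6 − 30)6^{k−1} = 75·5^{k−1} + 36·6^{k−1} = 3·5^{k+1} + 6^{k+1}.
This completes the inductive step, so w_m = 3·5^m + 6^m for all m ≥ 1.

w_m = 3·5^m + 6^m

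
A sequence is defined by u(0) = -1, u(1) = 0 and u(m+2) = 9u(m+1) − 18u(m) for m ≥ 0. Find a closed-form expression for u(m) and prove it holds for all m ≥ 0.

Claim: u(m) = 6^m − 2·3^m.

Base cases: u(0) = -1 and 6^0 − 2·3^0 = -1; u(1) = 0 and 6^1 − 2·3^1 = 0.
Assume u(j) = 6^j − 2·3^j for all 0 ≤ j ≤ r, where r ≥ 1.
Then u(r+1) = 9u(r) − 18u(r−1) = 9·(6^r − 2·3^r) − 18·(6^{r−1} − 2·3^{r−1}) = (9·6 − 18)6^{r−1} − 2·(9·3 − 18)3^{r−1} = 36·6^{r−1} − 18·3^{r−1} = 6^{r+1} − 2·3^{r+1}.
By strong induction, u(m) = 6^m − 2·3^m for all m ≥ 0.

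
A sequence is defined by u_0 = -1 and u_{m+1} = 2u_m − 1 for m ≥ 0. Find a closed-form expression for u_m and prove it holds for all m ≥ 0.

Claim: u_m = -2^{m+1} + 1.

Base case: u_0 = -1, and -2^{0+1} + 1 = -2 + 1 = -1.
Assume u_j = -2^{j+1} + 1 for some j ≥ 0.
Then u_{j+1} = 2u_j − 1 = 2·(-2^{j+1} + 1) − 1 = -2^{j+2} + 2 − 1 = -2^{j+2} + 1.
By induction, u_m = -2^{m+1} + 1 for all m ≥ 0.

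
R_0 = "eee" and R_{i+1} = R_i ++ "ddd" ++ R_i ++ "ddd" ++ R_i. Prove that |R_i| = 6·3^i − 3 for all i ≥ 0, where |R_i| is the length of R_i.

Base case: |R_0| = 3, and 6·3^0 − 3 = 3.
Assume |R_j| = 6·3^j − 3.
Then |R_{j+1}| = 3|R_j| + 6 = 3(6·3^j − 3) + 6 = 6·3^{j+1} − 9 + 6 = 6·3^{j+1} − 3.
Hence |R_i| = 6·3^i − 3 for every i ≥ 0, by induction.

|R_i| = 6·3^i − 3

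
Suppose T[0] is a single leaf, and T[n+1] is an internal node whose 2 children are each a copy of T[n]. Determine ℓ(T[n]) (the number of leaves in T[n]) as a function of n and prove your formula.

Claim: ℓ(T[n]) = 2^n.

Base case: ℓ(T[0]) = 1, and 2^0 = 1.
Assume ℓ(T[j]) = 2^j.
Then ℓ(T[j+1]) = 2·ℓ(T[j]) = 2·2^j = 2^{j+1}.
By induction, ℓ(T[n]) = 2^n for all n ≥ 0.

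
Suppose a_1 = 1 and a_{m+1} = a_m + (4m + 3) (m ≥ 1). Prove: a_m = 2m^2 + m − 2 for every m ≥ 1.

Base case: a_1 = 1, and 2·1^2 + 1 − 2 = 1.
Assume a_k = 2k^2 + k − 2.
Then a_{k+1} = a_k + (4k + 3) = (2k^2 + k − 2) + (4k + 3) = 2k^2 + 5k + 1,
and 2·(k+1)^2 + (k+1) − 2 = 2k^2 + 5k + 1.
Hence a_m = 2m^2 + m − 2 for every m ≥ 1, by induction.

a_m = 2m^2 + m − 2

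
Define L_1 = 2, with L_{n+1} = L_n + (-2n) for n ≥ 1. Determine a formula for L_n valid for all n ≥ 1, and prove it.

Claim: L_n = -n^2 + n + 2.

Base case: L_1 = 2, and -1^2 + 1 + 2 = 2.
Assume L_j = -j^2 + j + 2.
Then L_{j+1} = L_j + (-2j) = (-j^2 + j + 2) + (-2j) = -j^2 − j + 2,
and -(j+1)^2 + (j+1) + 2 = -j^2 − j + 2.
Hence L_n = -n^2 + n + 2 for every n ≥ 1, by induction.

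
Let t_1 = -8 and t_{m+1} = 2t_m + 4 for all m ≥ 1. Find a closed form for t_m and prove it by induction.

Claim: t_m = -2^{m+1} − 4.

Base case: t_1 = -8, and -2^{1+1} − 4 = -4 − 4 = -8.
Assume t_k = -2^{k+1} − 4 for some k ≥ 1.
Then t_{k+1} = 2t_k + 4 = 2·(-2^{k+1} − 4) + 4 = -2^{k+2} − 8 + 4 = -2^{k+2} − 4.
By induction, t_m = -2^{m+1} − 4 for all m ≥ 1.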